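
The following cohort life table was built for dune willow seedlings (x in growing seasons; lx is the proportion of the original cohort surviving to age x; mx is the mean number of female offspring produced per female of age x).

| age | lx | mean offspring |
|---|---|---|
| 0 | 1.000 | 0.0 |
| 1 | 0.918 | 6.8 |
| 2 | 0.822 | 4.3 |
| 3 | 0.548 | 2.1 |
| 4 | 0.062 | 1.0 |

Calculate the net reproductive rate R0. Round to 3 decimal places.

10.990

lx·mx by age: 0, 6.2424, 3.5346, 1.1508, 0.062
R0 = Σ lx·mx = 10.9898 → 10.990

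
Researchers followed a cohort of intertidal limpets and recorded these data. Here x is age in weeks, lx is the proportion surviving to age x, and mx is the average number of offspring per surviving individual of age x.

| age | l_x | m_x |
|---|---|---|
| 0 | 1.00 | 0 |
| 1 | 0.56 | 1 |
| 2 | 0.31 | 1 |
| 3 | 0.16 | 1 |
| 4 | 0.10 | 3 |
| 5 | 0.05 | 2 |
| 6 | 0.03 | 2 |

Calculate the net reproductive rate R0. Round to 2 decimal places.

lx·mx by age: 0, 0.56, 0.31, 0.16, 0.3, 0.1, 0.06
R0 = Σ lx·mx = 1.49 → 1.49

1.49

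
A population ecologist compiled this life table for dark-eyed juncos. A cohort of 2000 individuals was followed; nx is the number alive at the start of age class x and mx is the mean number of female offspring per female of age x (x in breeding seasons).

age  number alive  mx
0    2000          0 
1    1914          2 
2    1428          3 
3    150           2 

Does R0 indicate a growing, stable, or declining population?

growing

lx = nx/n0 = nx/2000: 1, 0.957, 0.714, 0.075
R0 = Σ lx·mx = 0 + 1.914 + 2.142 + 0.15 = 4.206
R0 > 1, so the population is growing.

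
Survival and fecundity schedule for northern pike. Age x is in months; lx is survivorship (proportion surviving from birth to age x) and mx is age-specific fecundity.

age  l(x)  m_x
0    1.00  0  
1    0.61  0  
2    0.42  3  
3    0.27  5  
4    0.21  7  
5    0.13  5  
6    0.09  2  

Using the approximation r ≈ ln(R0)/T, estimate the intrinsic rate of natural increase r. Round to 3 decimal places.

0.466

R0 = Σ lx·mx = 0 + 0 + 1.26 + 1.35 + 1.47 + 0.65 + 0.18 = 4.91
Σ x·lx·mx = 16.78; T = 16.78/4.91 = 3.41752…
r ≈ ln(R0)/T = ln(4.91)/3.41752… = 0.46562… → 0.466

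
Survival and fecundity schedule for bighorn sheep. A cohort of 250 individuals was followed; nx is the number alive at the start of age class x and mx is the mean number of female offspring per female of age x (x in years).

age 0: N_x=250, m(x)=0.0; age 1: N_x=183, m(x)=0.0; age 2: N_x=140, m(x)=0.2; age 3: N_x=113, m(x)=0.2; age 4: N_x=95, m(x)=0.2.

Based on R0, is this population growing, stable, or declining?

declining

lx = nx/n0 = nx/250: 1, 0.732, 0.56, 0.452, 0.38
R0 = Σ lx·mx = 0 + 0 + 0.112 + 0.0904 + 0.076 = 0.2784
R0 < 1, so the population is declining.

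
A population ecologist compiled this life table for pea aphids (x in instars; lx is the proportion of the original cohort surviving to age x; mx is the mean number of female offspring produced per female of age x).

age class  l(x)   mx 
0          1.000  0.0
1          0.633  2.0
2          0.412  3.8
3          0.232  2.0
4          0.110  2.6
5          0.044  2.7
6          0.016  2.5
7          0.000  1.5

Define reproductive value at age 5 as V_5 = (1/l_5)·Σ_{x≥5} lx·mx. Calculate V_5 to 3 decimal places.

lx·mx for x ≥ 5: 0.1188, 0.04, 0 → sum = 0.1588
V_5 = 0.1588 / l_5 = 0.1588 / 0.044 = 3.609091… → 3.609

3.609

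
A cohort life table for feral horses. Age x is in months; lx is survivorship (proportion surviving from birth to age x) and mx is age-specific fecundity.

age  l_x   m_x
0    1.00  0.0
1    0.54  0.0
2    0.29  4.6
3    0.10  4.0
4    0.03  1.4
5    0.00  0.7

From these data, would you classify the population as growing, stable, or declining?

R0 = Σ lx·mx = 0 + 0 + 1.334 + 0.4 + 0.042 + 0 = 1.776
R0 > 1, so the population is growing.

growing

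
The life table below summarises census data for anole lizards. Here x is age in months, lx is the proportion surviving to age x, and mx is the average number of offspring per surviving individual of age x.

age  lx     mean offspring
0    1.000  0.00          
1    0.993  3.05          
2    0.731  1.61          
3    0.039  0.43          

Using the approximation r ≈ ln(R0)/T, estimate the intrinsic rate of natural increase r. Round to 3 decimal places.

1.119

R0 = Σ lx·mx = 0 + 3.02865 + 1.17691 + 0.01677 = 4.22233
Σ x·lx·mx = 5.43278; T = 5.43278/4.22233 = 1.28668…
r ≈ ln(R0)/T = ln(4.22233)/1.28668… = 1.11946… → 1.119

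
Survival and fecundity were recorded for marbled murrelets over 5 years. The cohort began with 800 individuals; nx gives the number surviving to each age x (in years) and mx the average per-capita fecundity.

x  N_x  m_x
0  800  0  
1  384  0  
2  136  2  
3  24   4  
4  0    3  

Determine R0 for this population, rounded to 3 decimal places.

lx = nx/n0 = nx/800: 1, 0.48, 0.17, 0.03, 0
lx·mx by age: 0, 0, 0.34, 0.12, 0
R0 = Σ lx·mx = 0.46 → 0.460

0.460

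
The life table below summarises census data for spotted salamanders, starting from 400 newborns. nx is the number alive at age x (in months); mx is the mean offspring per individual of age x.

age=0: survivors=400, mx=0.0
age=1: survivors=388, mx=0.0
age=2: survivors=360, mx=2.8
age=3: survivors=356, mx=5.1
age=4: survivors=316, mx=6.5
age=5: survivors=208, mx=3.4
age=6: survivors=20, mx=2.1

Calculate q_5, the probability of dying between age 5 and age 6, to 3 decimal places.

lx = nx/n0 = nx/400: 1, 0.97, 0.9, 0.89, 0.79, 0.52, 0.05
q_5 = (l_5 − l_6) / l_5 = (0.52 − 0.05) / 0.52
     = 0.47 / 0.52 = 0.903846… → 0.904

0.904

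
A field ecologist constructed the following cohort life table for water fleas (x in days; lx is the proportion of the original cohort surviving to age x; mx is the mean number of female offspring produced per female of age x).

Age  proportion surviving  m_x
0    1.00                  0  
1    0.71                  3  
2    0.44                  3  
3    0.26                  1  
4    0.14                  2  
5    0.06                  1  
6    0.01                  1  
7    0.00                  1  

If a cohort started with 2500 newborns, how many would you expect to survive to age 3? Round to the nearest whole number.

650

Expected survivors = N0 · l_3 = 2500 × 0.26 = 650 → 650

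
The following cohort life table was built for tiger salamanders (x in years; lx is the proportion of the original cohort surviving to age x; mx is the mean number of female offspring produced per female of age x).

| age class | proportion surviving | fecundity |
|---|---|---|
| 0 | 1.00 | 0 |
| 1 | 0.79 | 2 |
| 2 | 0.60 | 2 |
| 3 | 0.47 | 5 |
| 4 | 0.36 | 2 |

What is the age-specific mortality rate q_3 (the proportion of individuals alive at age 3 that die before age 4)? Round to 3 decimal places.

q_3 = (l_3 − l_4) / l_3 = (0.47 − 0.36) / 0.47
     = 0.11 / 0.47 = 0.234043… → 0.234

0.234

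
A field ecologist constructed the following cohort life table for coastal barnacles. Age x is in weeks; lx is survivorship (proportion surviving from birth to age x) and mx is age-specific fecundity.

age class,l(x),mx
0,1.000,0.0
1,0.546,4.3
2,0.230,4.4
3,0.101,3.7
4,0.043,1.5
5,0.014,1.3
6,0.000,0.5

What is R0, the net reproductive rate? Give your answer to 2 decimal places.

3.82

lx·mx by age: 0, 2.3478, 1.012, 0.3737, 0.0645, 0.0182, 0
R0 = Σ lx·mx = 3.8162 → 3.82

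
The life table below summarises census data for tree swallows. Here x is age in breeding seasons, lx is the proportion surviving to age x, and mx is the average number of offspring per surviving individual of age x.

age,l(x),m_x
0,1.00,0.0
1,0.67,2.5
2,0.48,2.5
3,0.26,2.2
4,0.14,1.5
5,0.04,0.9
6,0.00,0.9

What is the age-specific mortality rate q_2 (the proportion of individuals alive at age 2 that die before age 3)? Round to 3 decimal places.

q_2 = (l_2 − l_3) / l_2 = (0.48 − 0.26) / 0.48
     = 0.22 / 0.48 = 0.458333… → 0.458

0.458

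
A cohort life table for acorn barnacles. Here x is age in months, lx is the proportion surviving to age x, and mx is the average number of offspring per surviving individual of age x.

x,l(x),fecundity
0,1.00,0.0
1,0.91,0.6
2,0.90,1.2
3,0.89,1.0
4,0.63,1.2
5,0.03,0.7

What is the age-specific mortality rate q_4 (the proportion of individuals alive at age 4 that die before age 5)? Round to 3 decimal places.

q_4 = (l_4 − l_5) / l_4 = (0.63 − 0.03) / 0.63
     = 0.6 / 0.63 = 0.952381… → 0.952

0.952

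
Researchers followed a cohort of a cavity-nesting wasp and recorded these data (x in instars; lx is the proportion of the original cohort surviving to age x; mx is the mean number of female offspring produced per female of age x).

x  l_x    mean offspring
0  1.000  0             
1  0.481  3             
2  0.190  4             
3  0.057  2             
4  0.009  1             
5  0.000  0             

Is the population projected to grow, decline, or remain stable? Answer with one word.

growing

R0 = Σ lx·mx = 0 + 1.443 + 0.76 + 0.114 + 0.009 + 0 = 2.326
R0 > 1, so the population is growing.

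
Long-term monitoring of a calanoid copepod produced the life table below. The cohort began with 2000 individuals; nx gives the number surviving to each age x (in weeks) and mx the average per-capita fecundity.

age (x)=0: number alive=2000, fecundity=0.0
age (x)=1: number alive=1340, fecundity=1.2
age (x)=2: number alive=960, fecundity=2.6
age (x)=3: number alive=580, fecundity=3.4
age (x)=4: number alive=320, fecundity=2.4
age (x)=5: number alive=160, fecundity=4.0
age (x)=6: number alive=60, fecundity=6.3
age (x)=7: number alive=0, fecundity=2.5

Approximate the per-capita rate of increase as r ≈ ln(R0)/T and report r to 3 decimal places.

0.511

lx = nx/n0 = nx/2000: 1, 0.67, 0.48, 0.29, 0.16, 0.08, 0.03, 0
R0 = Σ lx·mx = 0 + 0.804 + 1.248 + 0.986 + 0.384 + 0.32 + 0.189 + 0 = 3.931
Σ x·lx·mx = 10.528; T = 10.528/3.931 = 2.6782…
r ≈ ln(R0)/T = ln(3.931)/2.6782… = 0.51112… → 0.511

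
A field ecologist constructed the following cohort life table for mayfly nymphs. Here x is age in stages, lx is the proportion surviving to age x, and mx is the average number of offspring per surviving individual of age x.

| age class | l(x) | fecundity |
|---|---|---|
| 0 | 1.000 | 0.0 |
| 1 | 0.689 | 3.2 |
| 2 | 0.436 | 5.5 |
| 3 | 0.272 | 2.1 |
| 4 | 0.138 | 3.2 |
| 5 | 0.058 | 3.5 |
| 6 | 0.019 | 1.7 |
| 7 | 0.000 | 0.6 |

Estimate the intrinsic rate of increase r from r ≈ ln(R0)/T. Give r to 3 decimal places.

R0 = Σ lx·mx = 0 + 2.2048 + 2.398 + 0.5712 + 0.4416 + 0.203 + 0.0323 + 0 = 5.8509
Σ x·lx·mx = 11.6896; T = 11.6896/5.8509 = 1.99791…
r ≈ ln(R0)/T = ln(5.8509)/1.99791… = 0.88422… → 0.884

0.884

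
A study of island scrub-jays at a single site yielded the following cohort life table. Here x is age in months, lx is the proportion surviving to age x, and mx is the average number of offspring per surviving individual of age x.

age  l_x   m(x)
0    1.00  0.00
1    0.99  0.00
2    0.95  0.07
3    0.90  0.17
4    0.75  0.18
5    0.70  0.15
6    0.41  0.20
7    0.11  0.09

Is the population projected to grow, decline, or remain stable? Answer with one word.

R0 = Σ lx·mx = 0 + 0 + 0.0665 + 0.153 + 0.135 + 0.105 + 0.082 + 0.0099 = 0.5514
R0 < 1, so the population is declining.

declining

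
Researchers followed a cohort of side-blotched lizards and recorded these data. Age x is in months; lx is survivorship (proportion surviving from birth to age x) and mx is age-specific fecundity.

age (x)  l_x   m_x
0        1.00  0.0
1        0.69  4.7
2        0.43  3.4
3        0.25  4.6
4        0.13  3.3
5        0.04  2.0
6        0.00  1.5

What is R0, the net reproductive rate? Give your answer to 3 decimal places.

lx·mx by age: 0, 3.243, 1.462, 1.15, 0.429, 0.08, 0
R0 = Σ lx·mx = 6.364 → 6.364

6.364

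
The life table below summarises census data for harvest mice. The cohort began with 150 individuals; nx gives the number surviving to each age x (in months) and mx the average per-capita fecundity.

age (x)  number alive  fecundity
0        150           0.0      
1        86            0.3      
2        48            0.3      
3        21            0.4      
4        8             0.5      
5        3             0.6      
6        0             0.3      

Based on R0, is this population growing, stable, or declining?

lx = nx/n0 = nx/150: 1, 0.57333…, 0.32, 0.14, 0.05333…, 0.02, 0
R0 = Σ lx·mx = 0 + 0.172… + 0.096 + 0.056 + 0.026667… + 0.012 + 0 = 0.362667…
R0 < 1, so the population is declining.

declining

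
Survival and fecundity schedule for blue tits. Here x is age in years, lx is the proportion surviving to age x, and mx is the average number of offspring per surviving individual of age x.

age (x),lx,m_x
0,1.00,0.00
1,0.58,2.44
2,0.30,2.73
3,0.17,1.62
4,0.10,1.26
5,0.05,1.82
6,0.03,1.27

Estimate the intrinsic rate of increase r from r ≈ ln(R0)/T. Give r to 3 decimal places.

R0 = Σ lx·mx = 0 + 1.4152 + 0.819 + 0.2754 + 0.126 + 0.091 + 0.0381 = 2.7647
Σ x·lx·mx = 5.067; T = 5.067/2.7647 = 1.83275…
r ≈ ln(R0)/T = ln(2.7647)/1.83275… = 0.55487… → 0.555

0.555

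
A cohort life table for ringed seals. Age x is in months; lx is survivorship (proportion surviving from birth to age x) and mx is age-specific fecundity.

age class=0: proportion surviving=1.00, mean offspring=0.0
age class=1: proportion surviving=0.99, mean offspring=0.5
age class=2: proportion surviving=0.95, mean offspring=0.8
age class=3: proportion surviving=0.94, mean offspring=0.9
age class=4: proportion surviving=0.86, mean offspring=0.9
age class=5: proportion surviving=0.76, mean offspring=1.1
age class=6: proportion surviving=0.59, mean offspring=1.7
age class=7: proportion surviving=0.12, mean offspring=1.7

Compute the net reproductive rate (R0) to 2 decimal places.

lx·mx by age: 0, 0.495, 0.76, 0.846, 0.774, 0.836, 1.003, 0.204
R0 = Σ lx·mx = 4.918 → 4.92

4.92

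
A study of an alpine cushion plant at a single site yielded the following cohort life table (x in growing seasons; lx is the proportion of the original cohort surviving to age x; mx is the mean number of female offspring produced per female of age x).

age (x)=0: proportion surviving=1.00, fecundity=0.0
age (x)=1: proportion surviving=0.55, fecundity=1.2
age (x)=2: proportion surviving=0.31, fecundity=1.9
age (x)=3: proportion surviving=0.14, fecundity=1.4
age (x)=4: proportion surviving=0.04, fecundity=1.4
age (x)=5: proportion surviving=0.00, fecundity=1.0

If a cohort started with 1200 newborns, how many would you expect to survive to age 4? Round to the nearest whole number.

Expected survivors = N0 · l_4 = 1200 × 0.04 = 48 → 48

48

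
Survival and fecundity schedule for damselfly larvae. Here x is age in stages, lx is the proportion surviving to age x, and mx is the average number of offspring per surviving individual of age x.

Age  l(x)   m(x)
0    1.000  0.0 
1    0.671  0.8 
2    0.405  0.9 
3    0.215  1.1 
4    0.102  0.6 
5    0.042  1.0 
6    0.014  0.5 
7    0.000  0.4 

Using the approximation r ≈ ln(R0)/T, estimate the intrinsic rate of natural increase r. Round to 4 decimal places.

0.1118

R0 = Σ lx·mx = 0 + 0.5368 + 0.3645 + 0.2365 + 0.0612 + 0.042 + 0.007 + 0 = 1.248
Σ x·lx·mx = 2.4721; T = 2.4721/1.248 = 1.98085…
r ≈ ln(R0)/T = ln(1.248)/1.98085… = 0.111842… → 0.1118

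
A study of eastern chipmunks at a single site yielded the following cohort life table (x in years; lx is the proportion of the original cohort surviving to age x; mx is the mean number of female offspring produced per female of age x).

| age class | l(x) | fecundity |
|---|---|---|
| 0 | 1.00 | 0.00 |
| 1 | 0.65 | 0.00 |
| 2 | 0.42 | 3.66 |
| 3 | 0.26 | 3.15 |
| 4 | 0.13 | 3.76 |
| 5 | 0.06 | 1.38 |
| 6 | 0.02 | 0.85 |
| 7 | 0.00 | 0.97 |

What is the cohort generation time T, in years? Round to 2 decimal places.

2.72

lx·mx: 0, 0, 1.5372, 0.819, 0.4888, 0.0828, 0.017, 0 → R0 = 2.9448
x·lx·mx: 0, 0, 3.0744, 2.457, 1.9552, 0.414, 0.102, 0 → Σ = 8.0026
T = 8.0026 / 2.9448 = 2.717536… → 2.72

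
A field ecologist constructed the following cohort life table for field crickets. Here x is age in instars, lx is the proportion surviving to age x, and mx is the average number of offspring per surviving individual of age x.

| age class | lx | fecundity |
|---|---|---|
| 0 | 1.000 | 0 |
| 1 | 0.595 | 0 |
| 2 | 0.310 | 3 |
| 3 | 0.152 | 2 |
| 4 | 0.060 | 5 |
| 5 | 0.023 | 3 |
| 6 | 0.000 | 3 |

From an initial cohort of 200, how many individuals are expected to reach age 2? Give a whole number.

62

Expected survivors = N0 · l_2 = 200 × 0.310 = 62 → 62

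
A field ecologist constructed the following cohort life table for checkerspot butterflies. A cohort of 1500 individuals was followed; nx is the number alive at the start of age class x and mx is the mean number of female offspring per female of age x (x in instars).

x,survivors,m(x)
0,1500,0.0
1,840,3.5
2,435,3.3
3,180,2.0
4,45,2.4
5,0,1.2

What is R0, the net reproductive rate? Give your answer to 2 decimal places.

3.23

lx = nx/n0 = nx/1500: 1, 0.56, 0.29, 0.12, 0.03, 0
lx·mx by age: 0, 1.96, 0.957, 0.24, 0.072, 0
R0 = Σ lx·mx = 3.229 → 3.23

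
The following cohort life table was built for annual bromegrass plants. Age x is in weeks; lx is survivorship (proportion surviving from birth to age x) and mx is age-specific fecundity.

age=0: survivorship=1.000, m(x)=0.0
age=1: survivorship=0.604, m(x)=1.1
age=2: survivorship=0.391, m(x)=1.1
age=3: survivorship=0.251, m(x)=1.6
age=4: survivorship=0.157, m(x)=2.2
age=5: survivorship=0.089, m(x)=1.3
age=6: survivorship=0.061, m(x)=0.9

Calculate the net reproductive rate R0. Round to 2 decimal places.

2.01

lx·mx by age: 0, 0.6644, 0.4301, 0.4016, 0.3454, 0.1157, 0.0549
R0 = Σ lx·mx = 2.0121 → 2.01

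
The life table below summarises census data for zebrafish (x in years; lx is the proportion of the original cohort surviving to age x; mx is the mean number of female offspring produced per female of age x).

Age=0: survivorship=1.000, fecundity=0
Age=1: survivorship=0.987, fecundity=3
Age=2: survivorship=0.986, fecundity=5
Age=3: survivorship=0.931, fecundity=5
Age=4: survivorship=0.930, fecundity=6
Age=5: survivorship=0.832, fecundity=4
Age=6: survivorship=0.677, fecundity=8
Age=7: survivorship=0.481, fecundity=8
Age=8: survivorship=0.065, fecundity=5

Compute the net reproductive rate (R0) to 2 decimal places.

31.04

lx·mx by age: 0, 2.961, 4.93, 4.655, 5.58, 3.328, 5.416, 3.848, 0.325
R0 = Σ lx·mx = 31.043 → 31.04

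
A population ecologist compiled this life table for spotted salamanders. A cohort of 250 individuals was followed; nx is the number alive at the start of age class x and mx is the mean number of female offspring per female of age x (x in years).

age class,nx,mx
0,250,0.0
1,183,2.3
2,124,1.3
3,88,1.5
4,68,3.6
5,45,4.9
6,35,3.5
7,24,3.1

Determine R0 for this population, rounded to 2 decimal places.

lx = nx/n0 = nx/250: 1, 0.732, 0.496, 0.352, 0.272, 0.18, 0.14, 0.096
lx·mx by age: 0, 1.6836, 0.6448, 0.528, 0.9792, 0.882, 0.49, 0.2976
R0 = Σ lx·mx = 5.5052 → 5.51

5.51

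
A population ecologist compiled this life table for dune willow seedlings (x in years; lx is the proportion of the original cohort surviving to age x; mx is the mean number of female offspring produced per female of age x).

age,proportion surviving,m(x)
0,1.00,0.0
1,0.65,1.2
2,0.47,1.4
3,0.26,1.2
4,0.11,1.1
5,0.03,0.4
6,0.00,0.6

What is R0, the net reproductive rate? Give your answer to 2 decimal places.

1.88

lx·mx by age: 0, 0.78, 0.658, 0.312, 0.121, 0.012, 0
R0 = Σ lx·mx = 1.883 → 1.88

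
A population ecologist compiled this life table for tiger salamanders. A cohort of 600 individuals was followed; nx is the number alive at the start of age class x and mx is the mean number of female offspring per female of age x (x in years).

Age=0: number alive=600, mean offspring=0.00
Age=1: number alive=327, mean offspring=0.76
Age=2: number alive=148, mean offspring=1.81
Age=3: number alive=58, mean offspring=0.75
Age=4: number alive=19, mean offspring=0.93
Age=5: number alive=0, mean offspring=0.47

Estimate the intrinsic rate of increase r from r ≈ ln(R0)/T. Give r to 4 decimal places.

lx = nx/n0 = nx/600: 1, 0.545, 0.24667…, 0.09667…, 0.03167…, 0
R0 = Σ lx·mx = 0 + 0.4142 + 0.44647… + 0.0725… + 0.02945… + 0 = 0.962617…
Σ x·lx·mx = 1.642433…; T = 1.642433…/0.962617… = 1.70622…
r ≈ ln(R0)/T = ln(0.962617…)/1.70622… = -0.02233… → -0.0223

-0.0223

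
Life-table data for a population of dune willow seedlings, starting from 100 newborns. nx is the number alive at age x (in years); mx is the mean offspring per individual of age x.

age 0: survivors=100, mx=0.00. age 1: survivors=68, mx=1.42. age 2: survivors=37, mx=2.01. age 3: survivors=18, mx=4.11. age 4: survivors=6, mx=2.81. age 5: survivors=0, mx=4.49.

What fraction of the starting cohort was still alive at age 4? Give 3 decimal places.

0.060

l_4 = n_4/n_0 = 6/100 = 0.06 → 0.060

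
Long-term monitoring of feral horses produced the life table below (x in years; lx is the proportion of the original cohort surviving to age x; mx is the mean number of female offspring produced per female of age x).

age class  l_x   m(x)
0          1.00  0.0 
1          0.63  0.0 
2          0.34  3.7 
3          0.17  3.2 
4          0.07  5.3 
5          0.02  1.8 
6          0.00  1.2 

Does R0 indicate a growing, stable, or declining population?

R0 = Σ lx·mx = 0 + 0 + 1.258 + 0.544 + 0.371 + 0.036 + 0 = 2.209
R0 > 1, so the population is growing.

growing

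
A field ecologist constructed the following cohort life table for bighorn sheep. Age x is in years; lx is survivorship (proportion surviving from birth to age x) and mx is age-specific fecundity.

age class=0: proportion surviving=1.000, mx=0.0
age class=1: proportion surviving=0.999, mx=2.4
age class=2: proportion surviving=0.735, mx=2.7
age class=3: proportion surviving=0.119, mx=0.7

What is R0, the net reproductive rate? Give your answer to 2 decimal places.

lx·mx by age: 0, 2.3976, 1.9845, 0.0833
R0 = Σ lx·mx = 4.4654 → 4.47

4.47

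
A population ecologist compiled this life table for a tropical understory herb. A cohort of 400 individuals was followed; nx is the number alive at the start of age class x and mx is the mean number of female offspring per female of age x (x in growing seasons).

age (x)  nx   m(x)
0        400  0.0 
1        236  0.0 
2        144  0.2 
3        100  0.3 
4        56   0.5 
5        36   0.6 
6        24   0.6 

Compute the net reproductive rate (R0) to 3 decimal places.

lx = nx/n0 = nx/400: 1, 0.59, 0.36, 0.25, 0.14, 0.09, 0.06
lx·mx by age: 0, 0, 0.072, 0.075, 0.07, 0.054, 0.036
R0 = Σ lx·mx = 0.307 → 0.307

0.307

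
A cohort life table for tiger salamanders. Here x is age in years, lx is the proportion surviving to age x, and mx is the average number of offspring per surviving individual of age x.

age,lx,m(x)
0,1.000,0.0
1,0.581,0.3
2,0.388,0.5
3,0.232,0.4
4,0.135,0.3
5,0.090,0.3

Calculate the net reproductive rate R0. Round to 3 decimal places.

lx·mx by age: 0, 0.1743, 0.194, 0.0928, 0.0405, 0.027
R0 = Σ lx·mx = 0.5286 → 0.529

0.529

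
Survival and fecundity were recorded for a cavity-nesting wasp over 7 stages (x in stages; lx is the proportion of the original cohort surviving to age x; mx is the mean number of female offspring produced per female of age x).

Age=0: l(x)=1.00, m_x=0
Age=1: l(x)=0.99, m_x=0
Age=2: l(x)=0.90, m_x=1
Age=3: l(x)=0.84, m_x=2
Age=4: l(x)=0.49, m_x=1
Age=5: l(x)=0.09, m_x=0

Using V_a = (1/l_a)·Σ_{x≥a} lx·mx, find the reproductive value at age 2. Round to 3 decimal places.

lx·mx for x ≥ 2: 0.9, 1.68, 0.49, 0 → sum = 3.07
V_2 = 3.07 / l_2 = 3.07 / 0.9 = 3.411111… → 3.411

3.411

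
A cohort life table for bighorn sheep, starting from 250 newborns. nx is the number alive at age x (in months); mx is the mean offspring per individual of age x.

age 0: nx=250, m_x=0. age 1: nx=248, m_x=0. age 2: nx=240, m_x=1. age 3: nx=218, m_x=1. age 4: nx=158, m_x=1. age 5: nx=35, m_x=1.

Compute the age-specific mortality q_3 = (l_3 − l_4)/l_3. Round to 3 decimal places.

0.275

lx = nx/n0 = nx/250: 1, 0.992, 0.96, 0.872, 0.632, 0.14
q_3 = (l_3 − l_4) / l_3 = (0.872 − 0.632) / 0.872
     = 0.24 / 0.872 = 0.275229… → 0.275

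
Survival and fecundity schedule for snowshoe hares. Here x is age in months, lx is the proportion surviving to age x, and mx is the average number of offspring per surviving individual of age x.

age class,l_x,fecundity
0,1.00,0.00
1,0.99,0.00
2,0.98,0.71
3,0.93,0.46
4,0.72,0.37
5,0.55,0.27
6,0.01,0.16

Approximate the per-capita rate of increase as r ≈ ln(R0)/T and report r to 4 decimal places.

R0 = Σ lx·mx = 0 + 0 + 0.6958 + 0.4278 + 0.2664 + 0.1485 + 0.0016 = 1.5401
Σ x·lx·mx = 4.4927; T = 4.4927/1.5401 = 2.91715…
r ≈ ln(R0)/T = ln(1.5401)/2.91715… = 0.148038… → 0.1480

0.1480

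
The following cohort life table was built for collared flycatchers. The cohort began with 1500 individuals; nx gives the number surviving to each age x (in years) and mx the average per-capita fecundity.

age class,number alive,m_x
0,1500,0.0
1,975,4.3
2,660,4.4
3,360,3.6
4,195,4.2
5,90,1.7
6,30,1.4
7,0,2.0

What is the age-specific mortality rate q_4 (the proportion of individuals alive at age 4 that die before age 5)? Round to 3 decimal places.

lx = nx/n0 = nx/1500: 1, 0.65, 0.44, 0.24, 0.13, 0.06, 0.02, 0
q_4 = (l_4 − l_5) / l_4 = (0.13 − 0.06) / 0.13
     = 0.07 / 0.13 = 0.538462… → 0.538

0.538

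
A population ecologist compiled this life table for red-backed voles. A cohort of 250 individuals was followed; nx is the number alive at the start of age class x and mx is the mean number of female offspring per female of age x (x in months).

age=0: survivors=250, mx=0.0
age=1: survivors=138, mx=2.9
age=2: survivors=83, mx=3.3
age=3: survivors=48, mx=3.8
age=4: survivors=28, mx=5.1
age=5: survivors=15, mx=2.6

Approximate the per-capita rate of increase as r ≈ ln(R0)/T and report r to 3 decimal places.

lx = nx/n0 = nx/250: 1, 0.552, 0.332, 0.192, 0.112, 0.06
R0 = Σ lx·mx = 0 + 1.6008 + 1.0956 + 0.7296 + 0.5712 + 0.156 = 4.1532
Σ x·lx·mx = 9.0456; T = 9.0456/4.1532 = 2.17798…
r ≈ ln(R0)/T = ln(4.1532)/2.17798… = 0.65376… → 0.654

0.654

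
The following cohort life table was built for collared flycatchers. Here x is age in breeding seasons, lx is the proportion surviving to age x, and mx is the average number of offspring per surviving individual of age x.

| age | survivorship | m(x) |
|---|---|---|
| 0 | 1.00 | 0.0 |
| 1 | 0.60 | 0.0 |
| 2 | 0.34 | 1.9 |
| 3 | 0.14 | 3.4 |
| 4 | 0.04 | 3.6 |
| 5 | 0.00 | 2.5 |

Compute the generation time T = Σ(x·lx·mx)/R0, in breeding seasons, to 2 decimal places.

lx·mx: 0, 0, 0.646, 0.476, 0.144, 0 → R0 = 1.266
x·lx·mx: 0, 0, 1.292, 1.428, 0.576, 0 → Σ = 3.296
T = 3.296 / 1.266 = 2.603476… → 2.60

2.60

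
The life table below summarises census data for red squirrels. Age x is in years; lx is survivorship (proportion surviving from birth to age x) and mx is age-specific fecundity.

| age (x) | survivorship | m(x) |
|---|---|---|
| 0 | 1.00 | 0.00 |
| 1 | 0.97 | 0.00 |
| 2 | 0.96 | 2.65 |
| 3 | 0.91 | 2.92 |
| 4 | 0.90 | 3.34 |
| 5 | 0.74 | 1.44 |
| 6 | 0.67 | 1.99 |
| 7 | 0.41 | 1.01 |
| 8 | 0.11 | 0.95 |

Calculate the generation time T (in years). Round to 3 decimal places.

lx·mx: 0, 0, 2.544, 2.6572, 3.006, 1.0656, 1.3333, 0.4141, 0.1045 → R0 = 11.1247
x·lx·mx: 0, 0, 5.088, 7.9716, 12.024, 5.328, 7.9998, 2.8987, 0.836 → Σ = 42.1461
T = 42.1461 / 11.1247 = 3.788516… → 3.789

3.789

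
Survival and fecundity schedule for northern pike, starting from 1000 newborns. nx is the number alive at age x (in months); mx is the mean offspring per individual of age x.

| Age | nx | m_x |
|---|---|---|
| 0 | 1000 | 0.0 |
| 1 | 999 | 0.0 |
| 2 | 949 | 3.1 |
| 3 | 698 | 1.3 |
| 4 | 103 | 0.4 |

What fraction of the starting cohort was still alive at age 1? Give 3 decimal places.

0.999

l_1 = n_1/n_0 = 999/1000 = 0.999 → 0.999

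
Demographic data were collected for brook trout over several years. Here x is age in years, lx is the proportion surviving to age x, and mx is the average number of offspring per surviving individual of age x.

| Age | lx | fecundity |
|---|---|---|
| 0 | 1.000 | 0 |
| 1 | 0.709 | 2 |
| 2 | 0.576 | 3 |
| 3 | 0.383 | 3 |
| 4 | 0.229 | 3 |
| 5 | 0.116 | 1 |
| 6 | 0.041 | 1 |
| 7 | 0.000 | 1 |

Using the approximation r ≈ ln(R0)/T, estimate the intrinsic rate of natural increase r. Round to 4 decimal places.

R0 = Σ lx·mx = 0 + 1.418 + 1.728 + 1.149 + 0.687 + 0.116 + 0.041 + 0 = 5.139
Σ x·lx·mx = 11.895; T = 11.895/5.139 = 2.31465…
r ≈ ln(R0)/T = ln(5.139)/2.31465… = 0.707172… → 0.7072

0.7072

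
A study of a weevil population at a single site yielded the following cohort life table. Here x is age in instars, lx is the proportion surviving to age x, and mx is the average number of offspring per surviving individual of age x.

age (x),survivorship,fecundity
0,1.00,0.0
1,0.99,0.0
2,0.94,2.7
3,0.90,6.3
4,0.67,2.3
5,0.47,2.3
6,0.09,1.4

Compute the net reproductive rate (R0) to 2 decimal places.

lx·mx by age: 0, 0, 2.538, 5.67, 1.541, 1.081, 0.126
R0 = Σ lx·mx = 10.956 → 10.96

10.96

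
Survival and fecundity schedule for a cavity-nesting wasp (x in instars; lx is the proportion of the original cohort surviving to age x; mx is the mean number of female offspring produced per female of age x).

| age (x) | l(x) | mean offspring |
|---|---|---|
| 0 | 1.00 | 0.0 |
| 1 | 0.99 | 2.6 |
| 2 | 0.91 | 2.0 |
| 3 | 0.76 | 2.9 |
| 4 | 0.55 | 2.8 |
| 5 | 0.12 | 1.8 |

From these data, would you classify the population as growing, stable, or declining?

growing

R0 = Σ lx·mx = 0 + 2.574 + 1.82 + 2.204 + 1.54 + 0.216 = 8.354
R0 > 1, so the population is growing.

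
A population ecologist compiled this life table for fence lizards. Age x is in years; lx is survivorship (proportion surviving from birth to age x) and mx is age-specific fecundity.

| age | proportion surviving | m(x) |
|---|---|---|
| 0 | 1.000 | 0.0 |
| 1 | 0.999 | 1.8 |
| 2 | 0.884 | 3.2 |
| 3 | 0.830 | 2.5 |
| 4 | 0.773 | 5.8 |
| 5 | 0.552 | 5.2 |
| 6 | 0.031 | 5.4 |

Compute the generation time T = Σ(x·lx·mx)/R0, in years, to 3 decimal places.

lx·mx: 0, 1.7982, 2.8288, 2.075, 4.4834, 2.8704, 0.1674 → R0 = 14.2232
x·lx·mx: 0, 1.7982, 5.6576, 6.225, 17.9336, 14.352, 1.0044 → Σ = 46.9708
T = 46.9708 / 14.2232 = 3.302407… → 3.302

3.302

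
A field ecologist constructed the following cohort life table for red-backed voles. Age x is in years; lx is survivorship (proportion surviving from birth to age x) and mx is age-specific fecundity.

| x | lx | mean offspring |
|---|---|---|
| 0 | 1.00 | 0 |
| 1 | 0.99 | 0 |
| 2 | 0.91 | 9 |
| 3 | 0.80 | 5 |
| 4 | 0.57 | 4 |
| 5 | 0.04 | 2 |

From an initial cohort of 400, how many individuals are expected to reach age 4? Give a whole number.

228

Expected survivors = N0 · l_4 = 400 × 0.57 = 228 → 228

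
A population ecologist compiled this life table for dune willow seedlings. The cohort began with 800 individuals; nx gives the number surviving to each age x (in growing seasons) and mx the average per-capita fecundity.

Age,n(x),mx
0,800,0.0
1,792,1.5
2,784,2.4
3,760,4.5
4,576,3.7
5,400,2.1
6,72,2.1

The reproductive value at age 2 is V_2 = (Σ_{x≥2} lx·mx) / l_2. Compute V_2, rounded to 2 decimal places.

10.74

lx = nx/n0 = nx/800: 1, 0.99, 0.98, 0.95, 0.72, 0.5, 0.09
lx·mx for x ≥ 2: 2.352, 4.275, 2.664, 1.05, 0.189 → sum = 10.53
V_2 = 10.53 / l_2 = 10.53 / 0.98 = 10.744898… → 10.74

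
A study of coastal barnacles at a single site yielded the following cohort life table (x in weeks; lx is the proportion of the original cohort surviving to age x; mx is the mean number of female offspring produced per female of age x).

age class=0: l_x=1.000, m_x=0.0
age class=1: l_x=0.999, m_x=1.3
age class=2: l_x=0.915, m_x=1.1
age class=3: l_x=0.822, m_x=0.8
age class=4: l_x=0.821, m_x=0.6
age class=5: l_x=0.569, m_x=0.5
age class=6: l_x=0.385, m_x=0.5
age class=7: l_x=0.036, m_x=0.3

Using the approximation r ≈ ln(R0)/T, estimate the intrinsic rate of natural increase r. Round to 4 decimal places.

0.5460

R0 = Σ lx·mx = 0 + 1.2987 + 1.0065 + 0.6576 + 0.4926 + 0.2845 + 0.1925 + 0.0108 = 3.9432
Σ x·lx·mx = 9.908; T = 9.908/3.9432 = 2.51268…
r ≈ ln(R0)/T = ln(3.9432)/2.51268… = 0.546028… → 0.5460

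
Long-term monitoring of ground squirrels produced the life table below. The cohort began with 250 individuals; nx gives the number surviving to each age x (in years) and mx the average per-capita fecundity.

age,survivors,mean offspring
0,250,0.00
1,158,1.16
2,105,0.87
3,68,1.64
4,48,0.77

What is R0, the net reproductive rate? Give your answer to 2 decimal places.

1.69

lx = nx/n0 = nx/250: 1, 0.632, 0.42, 0.272, 0.192
lx·mx by age: 0, 0.73312, 0.3654, 0.44608, 0.14784
R0 = Σ lx·mx = 1.69244 → 1.69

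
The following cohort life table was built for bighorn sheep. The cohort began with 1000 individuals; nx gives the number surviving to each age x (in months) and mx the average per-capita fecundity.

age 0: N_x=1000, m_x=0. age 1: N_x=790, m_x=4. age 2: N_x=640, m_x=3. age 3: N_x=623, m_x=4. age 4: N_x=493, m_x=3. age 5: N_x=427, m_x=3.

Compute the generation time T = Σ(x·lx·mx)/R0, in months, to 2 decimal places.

lx = nx/n0 = nx/1000: 1, 0.79, 0.64, 0.623, 0.493, 0.427
lx·mx: 0, 3.16, 1.92, 2.492, 1.479, 1.281 → R0 = 10.332
x·lx·mx: 0, 3.16, 3.84, 7.476, 5.916, 6.405 → Σ = 26.797
T = 26.797 / 10.332 = 2.593593… → 2.59

2.59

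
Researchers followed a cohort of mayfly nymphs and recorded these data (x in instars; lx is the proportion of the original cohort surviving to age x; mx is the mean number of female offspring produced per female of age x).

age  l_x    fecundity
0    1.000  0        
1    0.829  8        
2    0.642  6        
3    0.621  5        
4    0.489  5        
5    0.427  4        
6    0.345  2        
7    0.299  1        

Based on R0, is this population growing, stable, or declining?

growing

R0 = Σ lx·mx = 0 + 6.632 + 3.852 + 3.105 + 2.445 + 1.708 + 0.69 + 0.299 = 18.731
R0 > 1, so the population is growing.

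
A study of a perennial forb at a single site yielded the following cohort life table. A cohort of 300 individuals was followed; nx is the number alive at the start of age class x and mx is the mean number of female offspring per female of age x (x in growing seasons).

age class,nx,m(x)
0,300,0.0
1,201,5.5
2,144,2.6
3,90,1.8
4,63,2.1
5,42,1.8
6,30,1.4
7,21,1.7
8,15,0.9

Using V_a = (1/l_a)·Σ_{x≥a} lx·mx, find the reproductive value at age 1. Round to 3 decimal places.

9.657

lx = nx/n0 = nx/300: 1, 0.67, 0.48, 0.3, 0.21, 0.14, 0.1, 0.07, 0.05
lx·mx for x ≥ 1: 3.685, 1.248, 0.54, 0.441, 0.252, 0.14, 0.119, 0.045 → sum = 6.47
V_1 = 6.47 / l_1 = 6.47 / 0.67 = 9.656716… → 9.657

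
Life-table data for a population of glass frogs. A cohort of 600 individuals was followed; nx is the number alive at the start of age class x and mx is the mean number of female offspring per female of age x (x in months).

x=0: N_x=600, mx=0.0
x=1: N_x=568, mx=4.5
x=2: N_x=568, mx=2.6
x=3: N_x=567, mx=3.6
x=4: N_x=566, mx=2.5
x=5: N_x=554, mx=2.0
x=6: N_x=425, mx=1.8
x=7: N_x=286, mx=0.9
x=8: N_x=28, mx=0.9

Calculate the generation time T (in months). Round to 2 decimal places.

3.05

lx = nx/n0 = nx/600: 1, 0.94667…, 0.94667…, 0.945, 0.94333…, 0.92333…, 0.70833…, 0.47667…, 0.04667…
lx·mx: 0, 4.26…, 2.461333…, 3.402, 2.358333…, 1.846667…, 1.275…, 0.429…, 0.042… → R0 = 16.074333…
x·lx·mx: 0, 4.26…, 4.922667…, 10.206, 9.433333…, 9.233333…, 7.65…, 3.003…, 0.336… → Σ = 49.044333…
T = 49.044333… / 16.074333… = 3.051096… → 3.05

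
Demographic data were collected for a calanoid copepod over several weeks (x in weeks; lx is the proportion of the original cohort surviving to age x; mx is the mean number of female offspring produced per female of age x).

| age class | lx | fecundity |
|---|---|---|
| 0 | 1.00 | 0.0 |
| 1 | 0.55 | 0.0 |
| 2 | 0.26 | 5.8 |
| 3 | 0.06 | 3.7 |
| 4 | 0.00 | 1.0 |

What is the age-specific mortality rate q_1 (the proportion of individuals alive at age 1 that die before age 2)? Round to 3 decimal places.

0.527

q_1 = (l_1 − l_2) / l_1 = (0.55 − 0.26) / 0.55
     = 0.29 / 0.55 = 0.527273… → 0.527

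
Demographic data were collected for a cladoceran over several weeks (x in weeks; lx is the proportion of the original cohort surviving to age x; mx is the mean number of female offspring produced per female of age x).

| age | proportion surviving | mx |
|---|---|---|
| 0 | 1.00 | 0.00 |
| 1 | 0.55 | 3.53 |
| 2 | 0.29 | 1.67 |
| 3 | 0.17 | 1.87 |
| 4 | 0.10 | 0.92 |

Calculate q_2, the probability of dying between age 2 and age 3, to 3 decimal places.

0.414

q_2 = (l_2 − l_3) / l_2 = (0.29 − 0.17) / 0.29
     = 0.12 / 0.29 = 0.413793… → 0.414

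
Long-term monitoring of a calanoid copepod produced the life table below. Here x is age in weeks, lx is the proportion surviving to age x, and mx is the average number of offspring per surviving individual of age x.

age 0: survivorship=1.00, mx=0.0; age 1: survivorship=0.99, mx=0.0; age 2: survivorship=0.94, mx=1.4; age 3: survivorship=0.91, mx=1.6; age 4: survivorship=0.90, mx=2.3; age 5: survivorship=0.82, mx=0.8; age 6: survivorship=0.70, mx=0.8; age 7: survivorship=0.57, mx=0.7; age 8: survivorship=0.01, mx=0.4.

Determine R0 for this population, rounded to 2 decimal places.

lx·mx by age: 0, 0, 1.316, 1.456, 2.07, 0.656, 0.56, 0.399, 0.004
R0 = Σ lx·mx = 6.461 → 6.46

6.46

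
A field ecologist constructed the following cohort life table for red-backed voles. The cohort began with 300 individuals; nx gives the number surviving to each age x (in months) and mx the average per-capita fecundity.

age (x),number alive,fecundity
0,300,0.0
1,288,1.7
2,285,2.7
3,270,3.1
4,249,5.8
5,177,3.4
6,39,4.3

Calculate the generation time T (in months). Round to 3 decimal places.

lx = nx/n0 = nx/300: 1, 0.96, 0.95, 0.9, 0.83, 0.59, 0.13
lx·mx: 0, 1.632, 2.565, 2.79, 4.814, 2.006, 0.559 → R0 = 14.366
x·lx·mx: 0, 1.632, 5.13, 8.37, 19.256, 10.03, 3.354 → Σ = 47.772
T = 47.772 / 14.366 = 3.325352… → 3.325

3.325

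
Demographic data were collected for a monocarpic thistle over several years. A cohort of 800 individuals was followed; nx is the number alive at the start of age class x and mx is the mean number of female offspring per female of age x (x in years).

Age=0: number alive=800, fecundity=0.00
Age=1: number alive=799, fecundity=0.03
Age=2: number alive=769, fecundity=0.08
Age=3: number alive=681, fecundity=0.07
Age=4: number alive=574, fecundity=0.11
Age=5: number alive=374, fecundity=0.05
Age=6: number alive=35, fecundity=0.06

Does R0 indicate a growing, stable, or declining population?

lx = nx/n0 = nx/800: 1, 0.99875, 0.96125, 0.85125, 0.7175, 0.4675, 0.04375
R0 = Σ lx·mx = 0 + 0.029963… + 0.0769… + 0.059588… + 0.078925 + 0.023375 + 0.002625… = 0.271375…
R0 < 1, so the population is declining.

declining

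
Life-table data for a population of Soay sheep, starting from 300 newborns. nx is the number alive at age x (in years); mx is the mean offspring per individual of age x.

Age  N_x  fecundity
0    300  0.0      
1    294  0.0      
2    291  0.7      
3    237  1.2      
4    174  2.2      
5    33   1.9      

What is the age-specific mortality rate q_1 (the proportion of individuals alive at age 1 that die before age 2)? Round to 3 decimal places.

0.010

lx = nx/n0 = nx/300: 1, 0.98, 0.97, 0.79, 0.58, 0.11
q_1 = (l_1 − l_2) / l_1 = (0.98 − 0.97) / 0.98
     = 0.01 / 0.98 = 0.010204… → 0.010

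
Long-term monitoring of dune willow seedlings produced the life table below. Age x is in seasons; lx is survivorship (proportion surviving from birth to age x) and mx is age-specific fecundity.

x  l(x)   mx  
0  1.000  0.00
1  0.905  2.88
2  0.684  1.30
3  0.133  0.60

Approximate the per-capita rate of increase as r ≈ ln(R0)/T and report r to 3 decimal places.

0.985

R0 = Σ lx·mx = 0 + 2.6064 + 0.8892 + 0.0798 = 3.5754
Σ x·lx·mx = 4.6242; T = 4.6242/3.5754 = 1.29334…
r ≈ ln(R0)/T = ln(3.5754)/1.29334… = 0.98511… → 0.985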